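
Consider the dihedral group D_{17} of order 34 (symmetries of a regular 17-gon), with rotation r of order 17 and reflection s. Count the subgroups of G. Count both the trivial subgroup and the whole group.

|G| = 34, so by Lagrange every subgroup order divides 34. Divisors: 1, 2, 17, 34.
Subgroups by order — order 1: 1; order 2: 17; order 17: 1; order 34: 1.
Total: 1 + 17 + 1 + 1 = 20.

20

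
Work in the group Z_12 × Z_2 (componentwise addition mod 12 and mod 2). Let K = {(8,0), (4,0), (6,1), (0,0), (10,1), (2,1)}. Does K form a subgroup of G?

|K| = 6 divides |G| = 24, consistent with Lagrange.
K contains the identity, every element's inverse is in K, and K is closed under +: it is a subgroup.
In fact K = ⟨(2,1)⟩.

Yes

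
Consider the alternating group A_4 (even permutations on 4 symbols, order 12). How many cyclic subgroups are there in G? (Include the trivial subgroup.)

Each element a generates a cyclic subgroup ⟨a⟩; distinct elements may generate the same one (a cyclic group of order d has φ(d) generators).
Cyclic subgroups by order — order 1: 1; order 2: 3; order 3: 4.
Total: 8.

8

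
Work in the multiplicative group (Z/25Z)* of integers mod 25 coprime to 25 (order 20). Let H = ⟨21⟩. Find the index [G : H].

4

|⟨21⟩| = 5 and |G| = 20.
By Lagrange, [G : H] = |G|/|H| = 20/5 = 4.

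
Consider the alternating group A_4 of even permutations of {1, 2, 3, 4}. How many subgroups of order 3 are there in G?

|G| = 12 and 3 | 12, so subgroups of order 3 are possible by Lagrange.
The subgroups of order 3 are: {e, (1 2 3), (1 3 2)}; {e, (1 2 4), (1 4 2)}; {e, (1 3 4), (1 4 3)}; {e, (2 3 4), (2 4 3)}.
So G has 4 subgroups of order 3.

4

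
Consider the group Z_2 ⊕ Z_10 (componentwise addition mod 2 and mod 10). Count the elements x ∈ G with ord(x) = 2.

An element (a,b) has order lcm(ord(a), ord(b)); count pairs with lcm equal to 2.
Enumerating gives 3 such elements.

3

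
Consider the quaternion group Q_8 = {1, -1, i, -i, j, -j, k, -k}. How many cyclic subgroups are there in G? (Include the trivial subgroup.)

A cyclic subgroup of order d is generated by each of its φ(d) elements of order d, so the cyclic subgroups of order d number (#elements of order d)/φ(d).
Cyclic subgroups by order — order 1: 1; order 2: 1; order 4: 3.
Total: 5.

5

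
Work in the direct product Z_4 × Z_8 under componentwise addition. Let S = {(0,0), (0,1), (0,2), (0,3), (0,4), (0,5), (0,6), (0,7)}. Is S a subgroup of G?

|S| = 8 divides |G| = 32, consistent with Lagrange.
S contains the identity, every element's inverse is in S, and S is closed under +: it is a subgroup.
In fact S = ⟨(0,1)⟩.

Yes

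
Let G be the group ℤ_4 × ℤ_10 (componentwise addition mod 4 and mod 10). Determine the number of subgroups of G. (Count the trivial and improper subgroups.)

16

|G| = 40, so by Lagrange every subgroup order divides 40. Divisors: 1, 2, 4, 5, 8, 10, 20, 40.
Subgroups by order — order 1: 1; order 2: 3; order 4: 3; order 5: 1; order 8: 1; order 10: 3; order 20: 3; order 40: 1.
Total: 1 + 3 + 3 + 1 + 1 + 3 + 3 + 1 = 16.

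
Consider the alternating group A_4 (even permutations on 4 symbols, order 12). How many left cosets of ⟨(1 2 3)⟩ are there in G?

4

|⟨(1 2 3)⟩| = 3 and |G| = 12.
By Lagrange, [G : H] = |G|/|H| = 12/3 = 4.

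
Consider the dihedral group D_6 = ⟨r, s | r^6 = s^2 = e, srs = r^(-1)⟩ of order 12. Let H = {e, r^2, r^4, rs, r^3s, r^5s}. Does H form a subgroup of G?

|H| = 6 divides |G| = 12, consistent with Lagrange.
H contains the identity, every element's inverse is in H, and H is closed under ·: it is a subgroup.

Yes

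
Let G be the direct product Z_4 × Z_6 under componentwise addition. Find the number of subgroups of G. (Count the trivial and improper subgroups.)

16

|G| = 24, so by Lagrange every subgroup order divides 24. Divisors: 1, 2, 3, 4, 6, 8, 12, 24.
Subgroups by order — order 1: 1; order 2: 3; order 3: 1; order 4: 3; order 6: 3; order 8: 1; order 12: 3; order 24: 1.
Total: 1 + 3 + 1 + 3 + 3 + 1 + 3 + 1 = 16.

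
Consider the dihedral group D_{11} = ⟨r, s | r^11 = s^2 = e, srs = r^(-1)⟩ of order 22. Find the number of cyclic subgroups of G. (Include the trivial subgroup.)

A cyclic subgroup of order d is generated by each of its φ(d) elements of order d, so the cyclic subgroups of order d number (#elements of order d)/φ(d).
Cyclic subgroups by order — order 1: 1; order 2: 11; order 11: 1.
Total: 13.

13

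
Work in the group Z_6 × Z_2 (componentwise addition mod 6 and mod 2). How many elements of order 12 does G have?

0

An element (a,b) has order lcm(ord(a), ord(b)); count pairs with lcm equal to 12.
Enumerating gives 0 such elements.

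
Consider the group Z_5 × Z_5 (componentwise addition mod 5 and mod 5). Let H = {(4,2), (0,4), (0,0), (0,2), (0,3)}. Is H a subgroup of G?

No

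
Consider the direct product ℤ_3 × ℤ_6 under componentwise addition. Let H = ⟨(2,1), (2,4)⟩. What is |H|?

6

|⟨(2,1)⟩| = 6 and |⟨(2,4)⟩| = 3, so |H| is a multiple of lcm(6, 3) = 6 and divides |G| = 18.
Closing under the operation: H = {(0,0), (0,3), (1,2), (1,5), (2,1), (2,4)}, so |H| = 6.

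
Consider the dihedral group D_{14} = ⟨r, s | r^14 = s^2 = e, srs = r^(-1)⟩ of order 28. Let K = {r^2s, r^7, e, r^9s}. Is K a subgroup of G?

|K| = 4 divides |G| = 28, consistent with Lagrange.
K contains the identity, every element's inverse is in K, and K is closed under ·: it is a subgroup.

Yes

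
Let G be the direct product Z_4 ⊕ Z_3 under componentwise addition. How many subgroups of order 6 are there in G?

1

|G| = 12 and 6 | 12, so subgroups of order 6 are possible by Lagrange.
The subgroups of order 6 are: {(0,0), (0,1), (0,2), (2,0), (2,1), (2,2)}.
So G has 1 subgroup of order 6.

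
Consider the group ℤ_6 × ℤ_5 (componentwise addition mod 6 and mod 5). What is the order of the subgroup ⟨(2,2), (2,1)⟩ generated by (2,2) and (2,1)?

|⟨(2,2)⟩| = 15 and |⟨(2,1)⟩| = 15, so |H| is a multiple of lcm(15, 15) = 15 and divides |G| = 30.
Closing under the operation: H = {(0,0), (0,1), (0,2), (0,3), (0,4), (2,0), (2,1), (2,2), (2,3), (2,4), (4,0), (4,1), (4,2), (4,3), (4,4)}, so |H| = 15.

15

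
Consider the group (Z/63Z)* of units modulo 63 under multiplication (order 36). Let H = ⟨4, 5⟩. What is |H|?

18

|⟨4⟩| = 3 and |⟨5⟩| = 6, so |H| is a multiple of lcm(3, 6) = 6 and divides |G| = 36.
Closing under the operation: H = {1, 4, 5, 16, 17, 20, 22, 25, 26, 37, 38, 41, 43, 46, 47, 58, 59, 62}, so |H| = 18.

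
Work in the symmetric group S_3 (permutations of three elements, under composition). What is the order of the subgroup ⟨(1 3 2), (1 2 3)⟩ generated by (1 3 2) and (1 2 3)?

|⟨(1 3 2)⟩| = 3 and |⟨(1 2 3)⟩| = 3, so |H| is a multiple of lcm(3, 3) = 3 and divides |G| = 6.
Closing under the operation: H = {e, (1 2 3), (1 3 2)}, so |H| = 3.

3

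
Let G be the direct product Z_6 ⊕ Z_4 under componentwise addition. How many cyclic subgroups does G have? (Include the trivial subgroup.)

12

A cyclic subgroup of order d is generated by each of its φ(d) elements of order d, so the cyclic subgroups of order d number (#elements of order d)/φ(d).
Cyclic subgroups by order — order 1: 1; order 2: 3; order 3: 1; order 4: 2; order 6: 3; order 12: 2.
Total: 12.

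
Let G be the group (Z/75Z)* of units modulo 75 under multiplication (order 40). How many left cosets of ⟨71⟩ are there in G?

4

|⟨71⟩| = 10 and |G| = 40.
By Lagrange, [G : H] = |G|/|H| = 40/10 = 4.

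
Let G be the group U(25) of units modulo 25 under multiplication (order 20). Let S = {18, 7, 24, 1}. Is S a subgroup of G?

Yes

|S| = 4 divides |G| = 20, consistent with Lagrange.
S contains the identity, every element's inverse is in S, and S is closed under ·: it is a subgroup.
In fact S = ⟨18⟩.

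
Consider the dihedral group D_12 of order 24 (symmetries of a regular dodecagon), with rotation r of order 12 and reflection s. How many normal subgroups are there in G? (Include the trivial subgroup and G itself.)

G has 34 subgroups. Checking conjugation-invariance by order — order 1: 1/1 normal; order 2: 1/13 normal; order 3: 1/1 normal; order 4: 1/7 normal; order 6: 1/5 normal; order 8: 0/3 normal; order 12: 3/3 normal; order 24: 1/1 normal.
Total normal subgroups: 9.

9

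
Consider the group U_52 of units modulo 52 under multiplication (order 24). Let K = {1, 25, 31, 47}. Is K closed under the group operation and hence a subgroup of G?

|K| = 4 divides |G| = 24, consistent with Lagrange.
K contains the identity, every element's inverse is in K, and K is closed under ·: it is a subgroup.
In fact K = ⟨47⟩.

Yes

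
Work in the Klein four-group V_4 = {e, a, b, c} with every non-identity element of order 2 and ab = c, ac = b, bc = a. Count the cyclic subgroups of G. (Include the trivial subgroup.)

4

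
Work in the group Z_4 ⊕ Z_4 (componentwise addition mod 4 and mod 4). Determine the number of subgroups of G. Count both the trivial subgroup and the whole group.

|G| = 16, so by Lagrange every subgroup order divides 16. Divisors: 1, 2, 4, 8, 16.
Subgroups by order — order 1: 1; order 2: 3; order 4: 7; order 8: 3; order 16: 1.
Total: 1 + 3 + 7 + 3 + 1 = 15.

15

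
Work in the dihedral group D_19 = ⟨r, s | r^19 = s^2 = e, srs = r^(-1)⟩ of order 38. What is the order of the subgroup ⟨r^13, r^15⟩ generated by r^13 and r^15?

19

|⟨r^13⟩| = 19 and |⟨r^15⟩| = 19, so |H| is a multiple of lcm(19, 19) = 19 and divides |G| = 38.
Closing under the operation: H = {e, r, r^2, r^3, r^4, r^5, r^6, r^7, r^8, r^9, r^10, r^11, r^12, r^13, r^14, r^15, r^16, r^17, r^18}, so |H| = 19.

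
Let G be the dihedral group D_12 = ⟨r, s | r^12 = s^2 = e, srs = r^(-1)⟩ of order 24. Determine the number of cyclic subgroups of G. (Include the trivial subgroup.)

A cyclic subgroup of order d is generated by each of its φ(d) elements of order d, so the cyclic subgroups of order d number (#elements of order d)/φ(d).
Cyclic subgroups by order — order 1: 1; order 2: 13; order 3: 1; order 4: 1; order 6: 1; order 12: 1.
Total: 18.

18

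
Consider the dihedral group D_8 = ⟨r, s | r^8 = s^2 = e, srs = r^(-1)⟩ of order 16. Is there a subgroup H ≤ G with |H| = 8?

Yes

8 | 16. A subgroup of order 8 is {e, r, r^2, r^3, r^4, r^5, r^6, r^7}.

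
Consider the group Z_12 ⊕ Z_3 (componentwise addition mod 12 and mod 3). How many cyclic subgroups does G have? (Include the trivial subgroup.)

Group the elements of G by the cyclic subgroup they generate; each cyclic subgroup of order d accounts for φ(d) elements.
Cyclic subgroups by order — order 1: 1; order 2: 1; order 3: 4; order 4: 1; order 6: 4; order 12: 4.
Total: 15.

15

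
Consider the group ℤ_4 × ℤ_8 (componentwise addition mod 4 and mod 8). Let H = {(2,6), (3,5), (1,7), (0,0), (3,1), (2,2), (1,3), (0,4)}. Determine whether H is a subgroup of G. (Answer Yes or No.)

Yes

|H| = 8 divides |G| = 32, consistent with Lagrange.
H contains the identity, every element's inverse is in H, and H is closed under +: it is a subgroup.
In fact H = ⟨(3,1)⟩.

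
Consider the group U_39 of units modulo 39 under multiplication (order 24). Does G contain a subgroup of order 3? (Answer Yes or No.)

Yes

3 | 24. A subgroup of order 3 is {1, 16, 22}.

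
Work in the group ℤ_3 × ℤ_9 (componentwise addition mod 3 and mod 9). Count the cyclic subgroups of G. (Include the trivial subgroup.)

A cyclic subgroup of order d is generated by each of its φ(d) elements of order d, so the cyclic subgroups of order d number (#elements of order d)/φ(d).
Cyclic subgroups by order — order 1: 1; order 3: 4; order 9: 3.
Total: 8.

8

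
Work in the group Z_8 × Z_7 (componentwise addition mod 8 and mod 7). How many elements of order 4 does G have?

An element (a,b) has order lcm(ord(a), ord(b)); count pairs with lcm equal to 4.
Enumerating gives 2 such elements.

2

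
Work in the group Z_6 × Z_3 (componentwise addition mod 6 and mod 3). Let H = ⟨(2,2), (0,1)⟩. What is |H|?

9

|⟨(2,2)⟩| = 3 and |⟨(0,1)⟩| = 3, so |H| is a multiple of lcm(3, 3) = 3 and divides |G| = 18.
Closing under the operation: H = {(0,0), (0,1), (0,2), (2,0), (2,1), (2,2), (4,0), (4,1), (4,2)}, so |H| = 9.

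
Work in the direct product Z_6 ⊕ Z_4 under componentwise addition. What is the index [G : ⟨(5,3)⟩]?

2

|⟨(5,3)⟩| = 12 and |G| = 24.
By Lagrange, [G : H] = |G|/|H| = 24/12 = 2.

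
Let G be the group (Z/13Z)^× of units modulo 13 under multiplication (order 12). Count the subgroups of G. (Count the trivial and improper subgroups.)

|G| = 12, so by Lagrange every subgroup order divides 12. Divisors: 1, 2, 3, 4, 6, 12.
Subgroups by order — order 1: 1; order 2: 1; order 3: 1; order 4: 1; order 6: 1; order 12: 1.
Total: 1 + 1 + 1 + 1 + 1 + 1 = 6.

6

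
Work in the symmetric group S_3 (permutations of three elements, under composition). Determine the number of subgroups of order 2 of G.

|G| = 6 and 2 | 6, so subgroups of order 2 are possible by Lagrange.
The subgroups of order 2 are: {e, (1 2)}; {e, (1 3)}; {e, (2 3)}.
So G has 3 subgroups of order 2.

3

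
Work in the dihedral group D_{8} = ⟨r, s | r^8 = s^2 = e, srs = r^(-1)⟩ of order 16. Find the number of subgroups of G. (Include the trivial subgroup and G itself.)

|G| = 16, so by Lagrange every subgroup order divides 16. Divisors: 1, 2, 4, 8, 16.
Subgroups by order — order 1: 1; order 2: 9; order 4: 5; order 8: 3; order 16: 1.
Total: 1 + 9 + 5 + 3 + 1 = 19.

19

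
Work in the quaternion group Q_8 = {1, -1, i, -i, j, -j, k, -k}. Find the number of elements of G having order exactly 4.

6

The elements of order 4 are: i, -i, j, -j, k, -k.
That's 6.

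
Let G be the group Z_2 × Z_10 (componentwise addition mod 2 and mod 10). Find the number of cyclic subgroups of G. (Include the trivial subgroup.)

8

Each element a generates a cyclic subgroup ⟨a⟩; distinct elements may generate the same one (a cyclic group of order d has φ(d) generators).
Cyclic subgroups by order — order 1: 1; order 2: 3; order 5: 1; order 10: 3.
Total: 8.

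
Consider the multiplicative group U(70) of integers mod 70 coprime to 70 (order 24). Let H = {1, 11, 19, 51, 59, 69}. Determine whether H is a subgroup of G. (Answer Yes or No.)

|H| = 6 divides |G| = 24, consistent with Lagrange.
H contains the identity, every element's inverse is in H, and H is closed under ·: it is a subgroup.
In fact H = ⟨19⟩.

Yes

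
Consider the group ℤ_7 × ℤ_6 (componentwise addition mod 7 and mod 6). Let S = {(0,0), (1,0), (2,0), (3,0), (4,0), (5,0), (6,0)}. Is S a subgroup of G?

|S| = 7 divides |G| = 42, consistent with Lagrange.
S contains the identity, every element's inverse is in S, and S is closed under +: it is a subgroup.
In fact S = ⟨(4,0)⟩.

Yes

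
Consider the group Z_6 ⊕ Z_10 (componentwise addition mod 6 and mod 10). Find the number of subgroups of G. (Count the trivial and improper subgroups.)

20

|G| = 60, so by Lagrange every subgroup order divides 60. Divisors: 1, 2, 3, 4, 5, 6, 10, 12, 15, 20, 30, 60.
Subgroups by order — order 1: 1; order 2: 3; order 3: 1; order 4: 1; order 5: 1; order 6: 3; order 10: 3; order 12: 1; order 15: 1; order 20: 1; order 30: 3; order 60: 1.
Total: 1 + 3 + 1 + 1 + 1 + 3 + 3 + 1 + 1 + 1 + 3 + 1 = 20.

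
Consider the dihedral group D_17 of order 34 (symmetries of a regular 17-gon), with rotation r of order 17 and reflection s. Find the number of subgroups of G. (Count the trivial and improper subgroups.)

20

|G| = 34, so by Lagrange every subgroup order divides 34. Divisors: 1, 2, 17, 34.
Subgroups by order — order 1: 1; order 2: 17; order 17: 1; order 34: 1.
Total: 1 + 17 + 1 + 1 = 20.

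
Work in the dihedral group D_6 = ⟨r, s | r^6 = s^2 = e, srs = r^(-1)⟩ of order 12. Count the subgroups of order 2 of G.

|G| = 12 and 2 | 12, so subgroups of order 2 are possible by Lagrange.
The subgroups of order 2 are: {e, r^2s}; {e, r^3}; {e, r^3s}; {e, r^4s}; … (7 in all).
So G has 7 subgroups of order 2.

7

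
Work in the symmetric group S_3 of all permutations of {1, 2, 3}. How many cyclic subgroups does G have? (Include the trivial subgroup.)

A cyclic subgroup of order d is generated by each of its φ(d) elements of order d, so the cyclic subgroups of order d number (#elements of order d)/φ(d).
Cyclic subgroups by order — order 1: 1; order 2: 3; order 3: 1.
Total: 5.

5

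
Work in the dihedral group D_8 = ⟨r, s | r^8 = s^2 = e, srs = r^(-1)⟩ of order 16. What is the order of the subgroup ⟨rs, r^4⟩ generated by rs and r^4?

4

|⟨rs⟩| = 2 and |⟨r^4⟩| = 2, so |H| is a multiple of lcm(2, 2) = 2 and divides |G| = 16.
Closing under the operation: H = {e, r^4, rs, r^5s}, so |H| = 4.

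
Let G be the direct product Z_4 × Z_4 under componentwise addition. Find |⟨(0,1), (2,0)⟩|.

8

|⟨(0,1)⟩| = 4 and |⟨(2,0)⟩| = 2, so |H| is a multiple of lcm(4, 2) = 4 and divides |G| = 16.
Closing under the operation: H = {(0,0), (0,1), (0,2), (0,3), (2,0), (2,1), (2,2), (2,3)}, so |H| = 8.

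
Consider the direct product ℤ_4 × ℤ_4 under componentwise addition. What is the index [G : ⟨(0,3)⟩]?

|⟨(0,3)⟩| = 4 and |G| = 16.
By Lagrange, [G : H] = |G|/|H| = 16/4 = 4.

4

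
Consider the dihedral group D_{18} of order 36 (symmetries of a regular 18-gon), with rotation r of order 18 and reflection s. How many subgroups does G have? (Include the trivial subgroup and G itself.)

45

|G| = 36, so by Lagrange every subgroup order divides 36. Divisors: 1, 2, 3, 4, 6, 9, 12, 18, 36.
Subgroups by order — order 1: 1; order 2: 19; order 3: 1; order 4: 9; order 6: 7; order 9: 1; order 12: 3; order 18: 3; order 36: 1.
Total: 1 + 19 + 1 + 9 + 7 + 1 + 3 + 3 + 1 = 45.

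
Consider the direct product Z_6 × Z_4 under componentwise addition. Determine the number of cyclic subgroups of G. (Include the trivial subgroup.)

Each element a generates a cyclic subgroup ⟨a⟩; distinct elements may generate the same one (a cyclic group of order d has φ(d) generators).
Cyclic subgroups by order — order 1: 1; order 2: 3; order 3: 1; order 4: 2; order 6: 3; order 12: 2.
Total: 12.

12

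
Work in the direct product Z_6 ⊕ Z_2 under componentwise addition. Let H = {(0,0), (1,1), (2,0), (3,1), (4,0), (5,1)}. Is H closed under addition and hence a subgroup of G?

|H| = 6 divides |G| = 12, consistent with Lagrange.
H contains the identity, every element's inverse is in H, and H is closed under +: it is a subgroup.
In fact H = ⟨(1,1)⟩.

Yes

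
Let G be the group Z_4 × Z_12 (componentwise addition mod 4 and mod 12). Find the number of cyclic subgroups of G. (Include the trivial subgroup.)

20

Group the elements of G by the cyclic subgroup they generate; each cyclic subgroup of order d accounts for φ(d) elements.
Cyclic subgroups by order — order 1: 1; order 2: 3; order 3: 1; order 4: 6; order 6: 3; order 12: 6.
Total: 20.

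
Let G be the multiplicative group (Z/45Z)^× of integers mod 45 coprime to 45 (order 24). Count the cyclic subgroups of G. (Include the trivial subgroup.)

A cyclic subgroup of order d is generated by each of its φ(d) elements of order d, so the cyclic subgroups of order d number (#elements of order d)/φ(d).
Cyclic subgroups by order — order 1: 1; order 2: 3; order 3: 1; order 4: 2; order 6: 3; order 12: 2.
Total: 12.

12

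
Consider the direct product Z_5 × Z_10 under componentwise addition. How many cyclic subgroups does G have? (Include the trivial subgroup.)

Group the elements of G by the cyclic subgroup they generate; each cyclic subgroup of order d accounts for φ(d) elements.
Cyclic subgroups by order — order 1: 1; order 2: 1; order 5: 6; order 10: 6.
Total: 14.

14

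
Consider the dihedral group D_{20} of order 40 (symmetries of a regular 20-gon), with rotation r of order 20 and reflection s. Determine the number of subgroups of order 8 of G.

5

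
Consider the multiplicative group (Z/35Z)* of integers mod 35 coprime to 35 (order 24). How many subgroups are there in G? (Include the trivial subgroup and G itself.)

|G| = 24, so by Lagrange every subgroup order divides 24. Divisors: 1, 2, 3, 4, 6, 8, 12, 24.
Subgroups by order — order 1: 1; order 2: 3; order 3: 1; order 4: 3; order 6: 3; order 8: 1; order 12: 3; order 24: 1.
Total: 1 + 3 + 1 + 3 + 3 + 1 + 3 + 1 = 16.

16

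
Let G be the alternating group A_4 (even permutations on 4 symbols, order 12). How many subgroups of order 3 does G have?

4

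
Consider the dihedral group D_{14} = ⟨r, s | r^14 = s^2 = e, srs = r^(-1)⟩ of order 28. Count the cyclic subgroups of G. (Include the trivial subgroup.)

Group the elements of G by the cyclic subgroup they generate; each cyclic subgroup of order d accounts for φ(d) elements.
Cyclic subgroups by order — order 1: 1; order 2: 15; order 7: 1; order 14: 1.
Total: 18.

18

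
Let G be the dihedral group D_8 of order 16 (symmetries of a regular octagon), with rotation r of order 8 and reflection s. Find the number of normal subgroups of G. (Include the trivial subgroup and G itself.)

7

G has 19 subgroups. Checking conjugation-invariance by order — order 1: 1/1 normal; order 2: 1/9 normal; order 4: 1/5 normal; order 8: 3/3 normal; order 16: 1/1 normal.
Total normal subgroups: 7.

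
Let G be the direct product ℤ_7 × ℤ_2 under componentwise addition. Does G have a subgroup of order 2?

Yes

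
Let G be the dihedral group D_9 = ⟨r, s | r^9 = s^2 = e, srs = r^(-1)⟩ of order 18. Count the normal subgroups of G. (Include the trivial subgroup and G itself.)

4

G has 16 subgroups. Checking conjugation-invariance by order — order 1: 1/1 normal; order 2: 0/9 normal; order 3: 1/1 normal; order 6: 0/3 normal; order 9: 1/1 normal; order 18: 1/1 normal.
Total normal subgroups: 4.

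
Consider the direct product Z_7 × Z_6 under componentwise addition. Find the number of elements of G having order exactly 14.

6

An element (a,b) has order lcm(ord(a), ord(b)); count pairs with lcm equal to 14.
Enumerating gives 6 such elements.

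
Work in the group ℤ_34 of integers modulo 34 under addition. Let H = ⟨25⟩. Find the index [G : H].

1

|⟨25⟩| = 34 and |G| = 34.
By Lagrange, [G : H] = |G|/|H| = 34/34 = 1.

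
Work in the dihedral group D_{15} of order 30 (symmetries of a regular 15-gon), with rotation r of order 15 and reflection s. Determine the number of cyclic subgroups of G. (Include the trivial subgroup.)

19

Each element a generates a cyclic subgroup ⟨a⟩; distinct elements may generate the same one (a cyclic group of order d has φ(d) generators).
Cyclic subgroups by order — order 1: 1; order 2: 15; order 3: 1; order 5: 1; order 15: 1.
Total: 19.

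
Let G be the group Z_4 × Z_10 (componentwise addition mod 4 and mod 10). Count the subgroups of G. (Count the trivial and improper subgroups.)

|G| = 40, so by Lagrange every subgroup order divides 40. Divisors: 1, 2, 4, 5, 8, 10, 20, 40.
Subgroups by order — order 1: 1; order 2: 3; order 4: 3; order 5: 1; order 8: 1; order 10: 3; order 20: 3; order 40: 1.
Total: 1 + 3 + 3 + 1 + 1 + 3 + 3 + 1 = 16.

16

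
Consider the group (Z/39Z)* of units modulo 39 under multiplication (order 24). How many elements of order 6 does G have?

6

The elements of order 6 are: 4, 10, 17, 23, 29, 35.
That's 6.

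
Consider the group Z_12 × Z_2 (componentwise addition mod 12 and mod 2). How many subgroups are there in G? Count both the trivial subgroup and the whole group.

16

|G| = 24, so by Lagrange every subgroup order divides 24. Divisors: 1, 2, 3, 4, 6, 8, 12, 24.
Subgroups by order — order 1: 1; order 2: 3; order 3: 1; order 4: 3; order 6: 3; order 8: 1; order 12: 3; order 24: 1.
Total: 1 + 3 + 1 + 3 + 3 + 1 + 3 + 1 = 16.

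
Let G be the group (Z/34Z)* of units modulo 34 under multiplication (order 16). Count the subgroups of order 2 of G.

|G| = 16 and 2 | 16, so subgroups of order 2 are possible by Lagrange.
The subgroups of order 2 are: {1, 33}.
So G has 1 subgroup of order 2.

1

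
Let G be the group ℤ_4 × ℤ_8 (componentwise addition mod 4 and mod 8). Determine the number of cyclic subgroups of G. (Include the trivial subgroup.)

14

Group the elements of G by the cyclic subgroup they generate; each cyclic subgroup of order d accounts for φ(d) elements.
Cyclic subgroups by order — order 1: 1; order 2: 3; order 4: 6; order 8: 4.
Total: 14.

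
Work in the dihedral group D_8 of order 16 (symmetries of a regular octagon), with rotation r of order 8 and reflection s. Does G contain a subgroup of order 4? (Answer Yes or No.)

Yes

4 | 16. A subgroup of order 4 is {e, r^2, r^4, r^6}.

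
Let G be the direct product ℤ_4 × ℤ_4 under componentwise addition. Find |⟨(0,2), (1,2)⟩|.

|⟨(0,2)⟩| = 2 and |⟨(1,2)⟩| = 4, so |H| is a multiple of lcm(2, 4) = 4 and divides |G| = 16.
Closing under the operation: H = {(0,0), (0,2), (1,0), (1,2), (2,0), (2,2), (3,0), (3,2)}, so |H| = 8.

8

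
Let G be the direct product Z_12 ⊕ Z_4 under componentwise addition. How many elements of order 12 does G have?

24

An element (a,b) has order lcm(ord(a), ord(b)); count pairs with lcm equal to 12.
Enumerating gives 24 such elements.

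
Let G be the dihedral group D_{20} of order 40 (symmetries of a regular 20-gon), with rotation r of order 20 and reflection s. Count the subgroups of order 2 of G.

21

|G| = 40 and 2 | 40, so subgroups of order 2 are possible by Lagrange.
The subgroups of order 2 are: {e, r^10}; {e, r^10s}; {e, r^11s}; {e, r^12s}; … (21 in all).
So G has 21 subgroups of order 2.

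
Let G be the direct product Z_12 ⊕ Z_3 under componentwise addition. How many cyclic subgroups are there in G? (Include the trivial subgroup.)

15

Group the elements of G by the cyclic subgroup they generate; each cyclic subgroup of order d accounts for φ(d) elements.
Cyclic subgroups by order — order 1: 1; order 2: 1; order 3: 4; order 4: 1; order 6: 4; order 12: 4.
Total: 15.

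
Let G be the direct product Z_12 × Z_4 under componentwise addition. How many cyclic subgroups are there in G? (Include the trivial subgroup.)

20

Group the elements of G by the cyclic subgroup they generate; each cyclic subgroup of order d accounts for φ(d) elements.
Cyclic subgroups by order — order 1: 1; order 2: 3; order 3: 1; order 4: 6; order 6: 3; order 12: 6.
Total: 20.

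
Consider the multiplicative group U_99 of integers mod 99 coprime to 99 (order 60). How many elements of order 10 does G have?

Enumerating element orders in G gives 12 elements of order 10.

12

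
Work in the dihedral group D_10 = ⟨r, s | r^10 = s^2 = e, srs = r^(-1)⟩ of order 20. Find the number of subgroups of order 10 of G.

|G| = 20 and 10 | 20, so subgroups of order 10 are possible by Lagrange.
The subgroups of order 10 are: {e, r, r^2, r^3, r^4, r^5, r^6, r^7, r^8, r^9}; {e, r^2, r^4, r^6, r^8, s, r^2s, r^4s, r^6s, r^8s}; {e, r^2, r^4, r^6, r^8, rs, r^3s, r^5s, r^7s, r^9s}.
So G has 3 subgroups of order 10.

3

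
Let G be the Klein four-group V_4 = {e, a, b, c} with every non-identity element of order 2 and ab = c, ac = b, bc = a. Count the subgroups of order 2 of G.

3

|G| = 4 and 2 | 4, so subgroups of order 2 are possible by Lagrange.
The subgroups of order 2 are: {e, a}; {e, b}; {e, c}.
So G has 3 subgroups of order 2.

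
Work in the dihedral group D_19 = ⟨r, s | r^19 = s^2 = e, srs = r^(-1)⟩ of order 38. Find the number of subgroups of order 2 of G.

|G| = 38 and 2 | 38, so subgroups of order 2 are possible by Lagrange.
The subgroups of order 2 are: {e, r^10s}; {e, r^11s}; {e, r^12s}; {e, r^13s}; … (19 in all).
So G has 19 subgroups of order 2.

19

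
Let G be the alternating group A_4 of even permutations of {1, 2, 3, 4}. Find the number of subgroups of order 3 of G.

4

|G| = 12 and 3 | 12, so subgroups of order 3 are possible by Lagrange.
The subgroups of order 3 are: {e, (1 2 3), (1 3 2)}; {e, (1 2 4), (1 4 2)}; {e, (1 3 4), (1 4 3)}; {e, (2 3 4), (2 4 3)}.
So G has 4 subgroups of order 3.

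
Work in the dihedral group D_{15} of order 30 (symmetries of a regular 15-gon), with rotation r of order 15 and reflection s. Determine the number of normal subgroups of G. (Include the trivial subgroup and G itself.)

G has 28 subgroups. Checking conjugation-invariance by order — order 1: 1/1 normal; order 2: 0/15 normal; order 3: 1/1 normal; order 5: 1/1 normal; order 6: 0/5 normal; order 10: 0/3 normal; order 15: 1/1 normal; order 30: 1/1 normal.
Total normal subgroups: 5.

5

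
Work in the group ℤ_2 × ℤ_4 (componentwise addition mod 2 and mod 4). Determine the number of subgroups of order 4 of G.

3

|G| = 8 and 4 | 8, so subgroups of order 4 are possible by Lagrange.
The subgroups of order 4 are: {(0,0), (0,1), (0,2), (0,3)}; {(0,0), (0,2), (1,0), (1,2)}; {(0,0), (0,2), (1,1), (1,3)}.
So G has 3 subgroups of order 4.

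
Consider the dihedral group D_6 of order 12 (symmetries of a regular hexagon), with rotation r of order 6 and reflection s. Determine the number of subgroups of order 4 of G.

|G| = 12 and 4 | 12, so subgroups of order 4 are possible by Lagrange.
The subgroups of order 4 are: {e, r^3, r^2s, r^5s}; {e, r^3, s, r^3s}; {e, r^3, rs, r^4s}.
So G has 3 subgroups of order 4.

3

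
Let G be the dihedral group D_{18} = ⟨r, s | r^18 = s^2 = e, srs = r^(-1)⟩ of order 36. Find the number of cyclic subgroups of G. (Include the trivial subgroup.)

24

Each element a generates a cyclic subgroup ⟨a⟩; distinct elements may generate the same one (a cyclic group of order d has φ(d) generators).
Cyclic subgroups by order — order 1: 1; order 2: 19; order 3: 1; order 6: 1; order 9: 1; order 18: 1.
Total: 24.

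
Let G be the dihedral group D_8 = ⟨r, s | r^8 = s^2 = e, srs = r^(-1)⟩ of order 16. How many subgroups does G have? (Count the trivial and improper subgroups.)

19

|G| = 16, so by Lagrange every subgroup order divides 16. Divisors: 1, 2, 4, 8, 16.
Subgroups by order — order 1: 1; order 2: 9; order 4: 5; order 8: 3; order 16: 1.
Total: 1 + 9 + 5 + 3 + 1 = 19.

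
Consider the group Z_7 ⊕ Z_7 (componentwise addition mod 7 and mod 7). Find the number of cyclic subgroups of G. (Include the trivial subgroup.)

Each element a generates a cyclic subgroup ⟨a⟩; distinct elements may generate the same one (a cyclic group of order d has φ(d) generators).
Cyclic subgroups by order — order 1: 1; order 7: 8.
Total: 9.

9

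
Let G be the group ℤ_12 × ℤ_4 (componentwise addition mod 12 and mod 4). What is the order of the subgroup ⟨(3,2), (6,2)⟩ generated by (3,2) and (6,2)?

|⟨(3,2)⟩| = 4 and |⟨(6,2)⟩| = 2, so |H| is a multiple of lcm(4, 2) = 4 and divides |G| = 48.
Closing under the operation: H = {(0,0), (0,2), (3,0), (3,2), (6,0), (6,2), (9,0), (9,2)}, so |H| = 8.

8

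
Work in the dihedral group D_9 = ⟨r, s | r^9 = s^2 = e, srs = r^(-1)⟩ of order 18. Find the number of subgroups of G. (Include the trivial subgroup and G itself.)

16

|G| = 18, so by Lagrange every subgroup order divides 18. Divisors: 1, 2, 3, 6, 9, 18.
Subgroups by order — order 1: 1; order 2: 9; order 3: 1; order 6: 3; order 9: 1; order 18: 1.
Total: 1 + 9 + 1 + 3 + 1 + 1 = 16.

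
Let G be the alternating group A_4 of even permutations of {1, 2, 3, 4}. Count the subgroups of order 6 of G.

0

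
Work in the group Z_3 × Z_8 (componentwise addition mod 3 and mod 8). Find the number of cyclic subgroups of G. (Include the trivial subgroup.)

8

Group the elements of G by the cyclic subgroup they generate; each cyclic subgroup of order d accounts for φ(d) elements.
Cyclic subgroups by order — order 1: 1; order 2: 1; order 3: 1; order 4: 1; order 6: 1; order 8: 1; order 12: 1; order 24: 1.
Total: 8.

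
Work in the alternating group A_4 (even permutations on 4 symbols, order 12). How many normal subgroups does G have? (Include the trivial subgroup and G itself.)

3

G has 10 subgroups. Checking conjugation-invariance by order — order 1: 1/1 normal; order 2: 0/3 normal; order 3: 0/4 normal; order 4: 1/1 normal; order 12: 1/1 normal.
Total normal subgroups: 3.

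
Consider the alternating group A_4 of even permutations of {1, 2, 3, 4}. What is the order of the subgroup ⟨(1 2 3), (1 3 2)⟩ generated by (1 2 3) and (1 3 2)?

3

|⟨(1 2 3)⟩| = 3 and |⟨(1 3 2)⟩| = 3, so |H| is a multiple of lcm(3, 3) = 3 and divides |G| = 12.
Closing under the operation: H = {e, (1 2 3), (1 3 2)}, so |H| = 3.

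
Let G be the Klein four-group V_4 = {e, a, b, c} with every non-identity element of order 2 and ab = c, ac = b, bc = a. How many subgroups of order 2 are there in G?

|G| = 4 and 2 | 4, so subgroups of order 2 are possible by Lagrange.
The subgroups of order 2 are: {e, a}; {e, b}; {e, c}.
So G has 3 subgroups of order 2.

3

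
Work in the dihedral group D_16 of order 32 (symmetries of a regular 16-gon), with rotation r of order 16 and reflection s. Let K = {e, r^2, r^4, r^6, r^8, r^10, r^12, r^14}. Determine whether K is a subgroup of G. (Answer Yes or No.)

Yes

|K| = 8 divides |G| = 32, consistent with Lagrange.
K contains the identity, every element's inverse is in K, and K is closed under ·: it is a subgroup.
In fact K = ⟨r^2⟩.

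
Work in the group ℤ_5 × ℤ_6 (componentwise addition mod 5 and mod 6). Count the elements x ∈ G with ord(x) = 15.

An element (a,b) has order lcm(ord(a), ord(b)); count pairs with lcm equal to 15.
Enumerating gives 8 such elements.

8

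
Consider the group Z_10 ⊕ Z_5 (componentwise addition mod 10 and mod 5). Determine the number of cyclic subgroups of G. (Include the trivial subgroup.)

14

Each element a generates a cyclic subgroup ⟨a⟩; distinct elements may generate the same one (a cyclic group of order d has φ(d) generators).
Cyclic subgroups by order — order 1: 1; order 2: 1; order 5: 6; order 10: 6.
Total: 14.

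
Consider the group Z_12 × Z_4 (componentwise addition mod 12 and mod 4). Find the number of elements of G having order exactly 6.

6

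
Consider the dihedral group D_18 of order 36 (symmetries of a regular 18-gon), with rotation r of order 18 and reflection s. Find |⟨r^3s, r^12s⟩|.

|⟨r^3s⟩| = 2 and |⟨r^12s⟩| = 2, so |H| is a multiple of lcm(2, 2) = 2 and divides |G| = 36.
Closing under the operation: H = {e, r^9, r^3s, r^12s}, so |H| = 4.

4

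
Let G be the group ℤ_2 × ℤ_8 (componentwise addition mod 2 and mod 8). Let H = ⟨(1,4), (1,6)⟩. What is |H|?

8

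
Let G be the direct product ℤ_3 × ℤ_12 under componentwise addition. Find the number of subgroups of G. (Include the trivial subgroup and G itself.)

|G| = 36, so by Lagrange every subgroup order divides 36. Divisors: 1, 2, 3, 4, 6, 9, 12, 18, 36.
Subgroups by order — order 1: 1; order 2: 1; order 3: 4; order 4: 1; order 6: 4; order 9: 1; order 12: 4; order 18: 1; order 36: 1.
Total: 1 + 1 + 4 + 1 + 4 + 1 + 4 + 1 + 1 = 18.

18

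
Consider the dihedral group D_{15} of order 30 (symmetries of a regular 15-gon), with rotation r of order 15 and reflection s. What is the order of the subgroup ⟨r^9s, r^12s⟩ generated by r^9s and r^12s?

|⟨r^9s⟩| = 2 and |⟨r^12s⟩| = 2, so |H| is a multiple of lcm(2, 2) = 2 and divides |G| = 30.
Closing under the operation: H = {e, r^3, r^6, r^9, r^12, s, r^3s, r^6s, r^9s, r^12s}, so |H| = 10.

10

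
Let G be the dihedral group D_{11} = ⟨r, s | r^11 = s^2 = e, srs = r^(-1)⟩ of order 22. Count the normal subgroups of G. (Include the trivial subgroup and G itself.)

3

G has 14 subgroups. Checking conjugation-invariance by order — order 1: 1/1 normal; order 2: 0/11 normal; order 11: 1/1 normal; order 22: 1/1 normal.
Total normal subgroups: 3.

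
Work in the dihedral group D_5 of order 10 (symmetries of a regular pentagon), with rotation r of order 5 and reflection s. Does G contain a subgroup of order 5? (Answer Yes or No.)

Yes

5 | 10. A subgroup of order 5 is {e, r, r^2, r^3, r^4}.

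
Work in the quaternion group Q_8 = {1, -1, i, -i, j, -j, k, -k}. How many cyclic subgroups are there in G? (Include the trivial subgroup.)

5

Group the elements of G by the cyclic subgroup they generate; each cyclic subgroup of order d accounts for φ(d) elements.
Cyclic subgroups by order — order 1: 1; order 2: 1; order 4: 3.
Total: 5.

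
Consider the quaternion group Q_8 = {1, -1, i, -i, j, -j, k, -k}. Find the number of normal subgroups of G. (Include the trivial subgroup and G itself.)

6

G has 6 subgroups. Checking conjugation-invariance by order — order 1: 1/1 normal; order 2: 1/1 normal; order 4: 3/3 normal; order 8: 1/1 normal.
Total normal subgroups: 6.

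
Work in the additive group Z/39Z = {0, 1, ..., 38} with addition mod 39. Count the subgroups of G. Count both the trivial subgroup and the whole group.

4

Subgroups of the cyclic group Z/39Z correspond bijectively to divisors of 39.
Divisors of 39: 1, 3, 13, 39.
So Z/39Z has 4 subgroups.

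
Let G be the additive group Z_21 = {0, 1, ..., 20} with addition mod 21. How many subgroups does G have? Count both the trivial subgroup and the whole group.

A cyclic group of order 21 has exactly one subgroup for each divisor of 21.
Divisors of 21: 1, 3, 7, 21.
So Z_21 has 4 subgroups.

4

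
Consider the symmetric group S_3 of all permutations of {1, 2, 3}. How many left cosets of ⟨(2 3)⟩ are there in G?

3

|⟨(2 3)⟩| = 2 and |G| = 6.
By Lagrange, [G : H] = |G|/|H| = 6/2 = 3.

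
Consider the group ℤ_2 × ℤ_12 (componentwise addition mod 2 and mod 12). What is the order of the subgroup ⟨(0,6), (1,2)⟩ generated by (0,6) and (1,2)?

|⟨(0,6)⟩| = 2 and |⟨(1,2)⟩| = 6, so |H| is a multiple of lcm(2, 6) = 6 and divides |G| = 24.
Closing under the operation: H = {(0,0), (0,2), (0,4), (0,6), (0,8), (0,10), (1,0), (1,2), (1,4), (1,6), (1,8), (1,10)}, so |H| = 12.

12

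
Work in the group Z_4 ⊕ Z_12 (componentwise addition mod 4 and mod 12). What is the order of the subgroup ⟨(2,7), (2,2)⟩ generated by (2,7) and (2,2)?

24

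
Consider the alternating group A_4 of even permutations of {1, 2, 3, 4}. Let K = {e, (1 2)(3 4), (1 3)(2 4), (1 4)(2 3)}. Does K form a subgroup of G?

|K| = 4 divides |G| = 12, consistent with Lagrange.
K contains the identity, every element's inverse is in K, and K is closed under ∘: it is a subgroup.

Yes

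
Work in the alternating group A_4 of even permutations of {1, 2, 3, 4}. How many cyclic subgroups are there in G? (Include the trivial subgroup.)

A cyclic subgroup of order d is generated by each of its φ(d) elements of order d, so the cyclic subgroups of order d number (#elements of order d)/φ(d).
Cyclic subgroups by order — order 1: 1; order 2: 3; order 3: 4.
Total: 8.

8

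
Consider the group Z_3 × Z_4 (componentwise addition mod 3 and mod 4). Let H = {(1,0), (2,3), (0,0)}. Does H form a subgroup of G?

(1,0) ∈ H but its inverse (2,0) ∉ H, so H is not a subgroup.

No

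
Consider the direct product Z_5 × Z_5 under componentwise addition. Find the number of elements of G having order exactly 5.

24

An element (a,b) has order lcm(ord(a), ord(b)); count pairs with lcm equal to 5.
Enumerating gives 24 such elements.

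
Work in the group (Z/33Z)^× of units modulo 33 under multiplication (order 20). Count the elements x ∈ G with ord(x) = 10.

12

Enumerating element orders in G gives 12 elements of order 10.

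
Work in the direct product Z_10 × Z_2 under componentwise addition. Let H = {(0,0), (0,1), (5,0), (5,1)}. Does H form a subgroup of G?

Yes

|H| = 4 divides |G| = 20, consistent with Lagrange.
H contains the identity, every element's inverse is in H, and H is closed under +: it is a subgroup.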